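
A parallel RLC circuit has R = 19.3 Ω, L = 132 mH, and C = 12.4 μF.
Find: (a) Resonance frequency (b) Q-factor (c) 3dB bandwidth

Step 1 — Resonance: ω₀ = 1/√(LC) = 1/√(0.132·1.24e-05) = 781.6 rad/s.
Step 2 — f₀ = ω₀/(2π) = 124.4 Hz.
Step 3 — Parallel Q: Q = R/(ω₀L) = 19.3/(781.6·0.132) = 0.1871.
Step 4 — Bandwidth: Δω = ω₀/Q = 4179 rad/s; BW = Δω/(2π) = 665 Hz.

(a) f₀ = 124.4 Hz  (b) Q = 0.1871  (c) BW = 665 Hz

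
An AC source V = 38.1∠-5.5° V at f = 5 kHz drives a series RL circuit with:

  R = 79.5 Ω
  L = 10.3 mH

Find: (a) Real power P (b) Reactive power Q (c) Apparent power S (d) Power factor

Step 1 — Angular frequency: ω = 2π·f = 2π·5000 = 3.142e+04 rad/s.
Step 2 — Component impedances:
  R: Z = R = 79.5 Ω
  L: Z = jωL = j·3.142e+04·0.0103 = 0 + j323.6 Ω
Step 3 — Series combination: Z_total = R + L = 79.5 + j323.6 Ω = 333.2∠76.2° Ω.
Step 4 — Source phasor: V = 38.1∠-5.5° V = 37.92 - j3.652 V.
Step 5 — Current: I = V / Z = 0.01651 - j0.1131 A = 0.1143∠-81.7° A.
Step 6 — Complex power: S = V·I* = 1.039 + j4.231 VA.
Step 7 — Real power: P = Re(S) = 1.039 W.
Step 8 — Reactive power: Q = Im(S) = 4.231 VAR.
Step 9 — Apparent power: |S| = 4.356 VA.
Step 10 — Power factor: PF = P/|S| = 0.2386 (lagging).

(a) P = 1.039 W  (b) Q = 4.231 VAR  (c) S = 4.356 VA  (d) PF = 0.2386 (lagging)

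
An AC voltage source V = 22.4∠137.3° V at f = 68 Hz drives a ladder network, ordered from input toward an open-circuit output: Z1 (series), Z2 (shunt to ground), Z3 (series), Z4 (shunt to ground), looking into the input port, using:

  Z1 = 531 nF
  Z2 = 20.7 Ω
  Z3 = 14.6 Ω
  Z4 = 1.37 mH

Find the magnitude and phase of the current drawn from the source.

Step 1 — Angular frequency: ω = 2π·f = 2π·68 = 427.3 rad/s.
Step 2 — Component impedances:
  Z1: Z = 1/(jωC) = -j/(ω·C) = 0 - j4408 Ω
  Z2: Z = R = 20.7 Ω
  Z3: Z = R = 14.6 Ω
  Z4: Z = jωL = j·427.3·0.00137 = 0 + j0.5853 Ω
Step 3 — Ladder network (open output): work backward from the far end, alternating series and parallel combinations. Z_in = 8.565 - j4408 Ω = 4408∠-89.9° Ω.
Step 4 — Source phasor: V = 22.4∠137.3° V = -16.46 + j15.19 V.
Step 5 — Ohm's law: I = V / Z_total = (-16.46 + j15.19) / (8.565 - j4408) = -0.003454 - j0.003728 A.
Step 6 — Convert to polar: |I| = 0.005082 A, ∠I = -132.8°.

I = 0.005082∠-132.8° A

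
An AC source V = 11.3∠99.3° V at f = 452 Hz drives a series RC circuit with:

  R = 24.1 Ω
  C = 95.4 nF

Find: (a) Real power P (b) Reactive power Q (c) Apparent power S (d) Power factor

Step 1 — Angular frequency: ω = 2π·f = 2π·452 = 2840 rad/s.
Step 2 — Component impedances:
  R: Z = R = 24.1 Ω
  C: Z = 1/(jωC) = -j/(ω·C) = 0 - j3691 Ω
Step 3 — Series combination: Z_total = R + C = 24.1 - j3691 Ω = 3691∠-89.6° Ω.
Step 4 — Source phasor: V = 11.3∠99.3° V = -1.826 + j11.15 V.
Step 5 — Current: I = V / Z = -0.003024 - j0.000475 A = 0.003062∠-171.1° A.
Step 6 — Complex power: S = V·I* = 0.0002259 - j0.03459 VA.
Step 7 — Real power: P = Re(S) = 0.0002259 W.
Step 8 — Reactive power: Q = Im(S) = -0.03459 VAR.
Step 9 — Apparent power: |S| = 0.0346 VA.
Step 10 — Power factor: PF = P/|S| = 0.006529 (leading).

(a) P = 0.0002259 W  (b) Q = -0.03459 VAR  (c) S = 0.0346 VA  (d) PF = 0.006529 (leading)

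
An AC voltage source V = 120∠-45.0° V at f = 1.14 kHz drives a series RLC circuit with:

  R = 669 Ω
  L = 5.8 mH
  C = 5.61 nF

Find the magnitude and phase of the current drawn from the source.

Step 1 — Angular frequency: ω = 2π·f = 2π·1140 = 7163 rad/s.
Step 2 — Component impedances:
  R: Z = R = 669 Ω
  L: Z = jωL = j·7163·0.0058 = 0 + j41.54 Ω
  C: Z = 1/(jωC) = -j/(ω·C) = 0 - j2.489e+04 Ω
Step 3 — Series combination: Z_total = R + L + C = 669 - j2.484e+04 Ω = 2.485e+04∠-88.5° Ω.
Step 4 — Source phasor: V = 120∠-45.0° V = 84.85 - j84.85 V.
Step 5 — Ohm's law: I = V / Z_total = (84.85 - j84.85) / (669 - j2.484e+04) = 0.003505 + j0.003321 A.
Step 6 — Convert to polar: |I| = 0.004828 A, ∠I = 43.5°.

I = 0.004828∠43.5° A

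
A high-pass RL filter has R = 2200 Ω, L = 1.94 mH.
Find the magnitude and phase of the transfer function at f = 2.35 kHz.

Step 1 — Angular frequency: ω = 2π·2350 = 1.477e+04 rad/s.
Step 2 — Transfer function: H(jω) = jωL/(R + jωL).
Step 3 — Numerator jωL = j·28.65; denominator R + jωL = 2200 + j28.65.
Step 4 — H = 0.0001695 + j0.01302.
Step 5 — Magnitude: |H| = 0.01302 (-37.7 dB); phase: φ = 89.3°.

|H| = 0.01302 (-37.7 dB), φ = 89.3°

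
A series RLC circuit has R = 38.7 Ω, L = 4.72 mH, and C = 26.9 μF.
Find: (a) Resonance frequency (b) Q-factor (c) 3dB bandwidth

Step 1 — Resonance condition Im(Z)=0 gives ω₀ = 1/√(LC).
Step 2 — ω₀ = 1/√(0.00472·2.69e-05) = 2806 rad/s.
Step 3 — f₀ = ω₀/(2π) = 446.7 Hz.
Step 4 — Series Q: Q = ω₀L/R = 2806·0.00472/38.7 = 0.3423.
Step 5 — 3dB bandwidth: Δω = ω₀/Q = 8199 rad/s; BW = Δω/(2π) = 1305 Hz.

(a) f₀ = 446.7 Hz  (b) Q = 0.3423  (c) BW = 1305 Hz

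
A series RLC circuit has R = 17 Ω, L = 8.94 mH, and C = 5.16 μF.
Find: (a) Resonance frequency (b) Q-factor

Step 1 — Resonance condition Im(Z)=0 gives ω₀ = 1/√(LC).
Step 2 — ω₀ = 1/√(0.00894·5.16e-06) = 4656 rad/s.
Step 3 — f₀ = ω₀/(2π) = 741 Hz.
Step 4 — Series Q: Q = ω₀L/R = 4656·0.00894/17 = 2.448.

(a) f₀ = 741 Hz  (b) Q = 2.448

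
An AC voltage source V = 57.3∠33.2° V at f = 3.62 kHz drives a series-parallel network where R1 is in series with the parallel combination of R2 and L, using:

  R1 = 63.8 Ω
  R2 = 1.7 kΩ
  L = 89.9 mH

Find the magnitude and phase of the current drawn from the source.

Step 1 — Angular frequency: ω = 2π·f = 2π·3620 = 2.275e+04 rad/s.
Step 2 — Component impedances:
  R1: Z = R = 63.8 Ω
  R2: Z = R = 1700 Ω
  L: Z = jωL = j·2.275e+04·0.0899 = 0 + j2045 Ω
Step 3 — Parallel branch: R2 || L = 1/(1/R2 + 1/L) = 1005 + j835.7 Ω.
Step 4 — Series with R1: Z_total = R1 + (R2 || L) = 1069 + j835.7 Ω = 1357∠38.0° Ω.
Step 5 — Source phasor: V = 57.3∠33.2° V = 47.95 + j31.38 V.
Step 6 — Ohm's law: I = V / Z_total = (47.95 + j31.38) / (1069 + j835.7) = 0.04208 - j0.003546 A.
Step 7 — Convert to polar: |I| = 0.04223 A, ∠I = -4.8°.

I = 0.04223∠-4.8° A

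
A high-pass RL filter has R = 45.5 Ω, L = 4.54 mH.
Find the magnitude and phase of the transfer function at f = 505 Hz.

Step 1 — Angular frequency: ω = 2π·505 = 3173 rad/s.
Step 2 — Transfer function: H(jω) = jωL/(R + jωL).
Step 3 — Numerator jωL = j·14.41; denominator R + jωL = 45.5 + j14.41.
Step 4 — H = 0.09111 + j0.2878.
Step 5 — Magnitude: |H| = 0.3018 (-10.4 dB); phase: φ = 72.4°.

|H| = 0.3018 (-10.4 dB), φ = 72.4°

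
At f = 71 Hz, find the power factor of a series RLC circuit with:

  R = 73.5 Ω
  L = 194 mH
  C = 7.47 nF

Step 1 — Angular frequency: ω = 2π·f = 2π·71 = 446.1 rad/s.
Step 2 — Component impedances:
  R: Z = R = 73.5 Ω
  L: Z = jωL = j·446.1·0.194 = 0 + j86.54 Ω
  C: Z = 1/(jωC) = -j/(ω·C) = 0 - j3.001e+05 Ω
Step 3 — Series combination: Z_total = R + L + C = 73.5 - j3e+05 Ω = 3e+05∠-90.0° Ω.
Step 4 — Power factor: PF = cos(φ) = Re(Z)/|Z| = 73.5/3e+05 = 0.000245.
Step 5 — Type: Im(Z) = -3e+05 ⇒ leading (phase φ = -90.0°).

PF = 0.000245 (leading, φ = -90.0°)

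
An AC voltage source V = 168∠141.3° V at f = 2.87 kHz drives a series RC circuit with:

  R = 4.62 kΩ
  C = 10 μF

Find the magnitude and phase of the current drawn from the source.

Step 1 — Angular frequency: ω = 2π·f = 2π·2870 = 1.803e+04 rad/s.
Step 2 — Component impedances:
  R: Z = R = 4620 Ω
  C: Z = 1/(jωC) = -j/(ω·C) = 0 - j5.545 Ω
Step 3 — Series combination: Z_total = R + C = 4620 - j5.545 Ω = 4620∠-0.1° Ω.
Step 4 — Source phasor: V = 168∠141.3° V = -131.1 + j105 V.
Step 5 — Ohm's law: I = V / Z_total = (-131.1 + j105) / (4620 - j5.545) = -0.02841 + j0.0227 A.
Step 6 — Convert to polar: |I| = 0.03636 A, ∠I = 141.4°.

I = 0.03636∠141.4° A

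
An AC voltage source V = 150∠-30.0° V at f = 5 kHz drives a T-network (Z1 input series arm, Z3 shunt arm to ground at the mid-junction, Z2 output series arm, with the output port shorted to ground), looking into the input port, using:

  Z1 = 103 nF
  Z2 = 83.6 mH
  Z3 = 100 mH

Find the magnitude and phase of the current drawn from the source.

Step 1 — Angular frequency: ω = 2π·f = 2π·5000 = 3.142e+04 rad/s.
Step 2 — Component impedances:
  Z1: Z = 1/(jωC) = -j/(ω·C) = 0 - j309 Ω
  Z2: Z = jωL = j·3.142e+04·0.0836 = 0 + j2626 Ω
  Z3: Z = jωL = j·3.142e+04·0.1 = 0 + j3142 Ω
Step 3 — With the output port shorted to ground, the output series arm Z2 runs from the junction to ground; the shunt arm Z3 also runs from the junction to ground. They appear in parallel: Z3 || Z2 = 0 + j1430 Ω.
Step 4 — Series with input arm Z1: Z_in = Z1 + (Z3 || Z2) = 0 + j1121 Ω = 1121∠90.0° Ω.
Step 5 — Source phasor: V = 150∠-30.0° V = 129.9 - j75 V.
Step 6 — Ohm's law: I = V / Z_total = (129.9 - j75) / (0 + j1121) = -0.06688 - j0.1158 A.
Step 7 — Convert to polar: |I| = 0.1338 A, ∠I = -120.0°.

I = 0.1338∠-120.0° A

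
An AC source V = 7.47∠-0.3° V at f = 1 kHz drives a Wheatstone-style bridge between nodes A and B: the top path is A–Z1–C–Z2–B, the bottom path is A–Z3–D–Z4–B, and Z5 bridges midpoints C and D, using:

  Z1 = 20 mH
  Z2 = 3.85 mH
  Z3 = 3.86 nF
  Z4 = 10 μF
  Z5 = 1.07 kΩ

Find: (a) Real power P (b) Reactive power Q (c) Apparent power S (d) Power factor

Step 1 — Angular frequency: ω = 2π·f = 2π·1000 = 6283 rad/s.
Step 2 — Component impedances:
  Z1: Z = jωL = j·6283·0.02 = 0 + j125.7 Ω
  Z2: Z = jωL = j·6283·0.00385 = 0 + j24.19 Ω
  Z3: Z = 1/(jωC) = -j/(ω·C) = 0 - j4.123e+04 Ω
  Z4: Z = 1/(jωC) = -j/(ω·C) = 0 - j15.92 Ω
  Z5: Z = R = 1070 Ω
Step 3 — Bridge requires nodal analysis (the Z5 bridge couples midpoints C and D, so the two paths cannot be reduced to a simple series/parallel combination). Setting node B to ground and injecting 1 A at node A, the 3-node admittance system at A, C, D solves to V_A = Z_AB = 0.5482 + j150.4 Ω = 150.4∠89.8° Ω.
Step 4 — Source phasor: V = 7.47∠-0.3° V = 7.47 - j0.03911 V.
Step 5 — Current: I = V / Z = -7.901e-05 - j0.04967 A = 0.04967∠-90.1° A.
Step 6 — Complex power: S = V·I* = 0.001352 + j0.371 VA.
Step 7 — Real power: P = Re(S) = 0.001352 W.
Step 8 — Reactive power: Q = Im(S) = 0.371 VAR.
Step 9 — Apparent power: |S| = 0.371 VA.
Step 10 — Power factor: PF = P/|S| = 0.003645 (lagging).

(a) P = 0.001352 W  (b) Q = 0.371 VAR  (c) S = 0.371 VA  (d) PF = 0.003645 (lagging)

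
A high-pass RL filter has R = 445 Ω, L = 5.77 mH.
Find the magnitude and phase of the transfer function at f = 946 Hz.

Step 1 — Angular frequency: ω = 2π·946 = 5944 rad/s.
Step 2 — Transfer function: H(jω) = jωL/(R + jωL).
Step 3 — Numerator jωL = j·34.3; denominator R + jωL = 445 + j34.3.
Step 4 — H = 0.005905 + j0.07662.
Step 5 — Magnitude: |H| = 0.07684 (-22.3 dB); phase: φ = 85.6°.

|H| = 0.07684 (-22.3 dB), φ = 85.6°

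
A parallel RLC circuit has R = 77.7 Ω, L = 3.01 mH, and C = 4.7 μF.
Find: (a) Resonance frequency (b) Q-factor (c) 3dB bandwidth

Step 1 — Resonance: ω₀ = 1/√(LC) = 1/√(0.00301·4.7e-06) = 8408 rad/s.
Step 2 — f₀ = ω₀/(2π) = 1338 Hz.
Step 3 — Parallel Q: Q = R/(ω₀L) = 77.7/(8408·0.00301) = 3.07.
Step 4 — Bandwidth: Δω = ω₀/Q = 2738 rad/s; BW = Δω/(2π) = 435.8 Hz.

(a) f₀ = 1338 Hz  (b) Q = 3.07  (c) BW = 435.8 Hz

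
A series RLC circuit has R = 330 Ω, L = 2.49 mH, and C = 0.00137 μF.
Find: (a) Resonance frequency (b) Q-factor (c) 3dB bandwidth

Step 1 — Resonance condition Im(Z)=0 gives ω₀ = 1/√(LC).
Step 2 — ω₀ = 1/√(0.00249·1.37e-09) = 5.414e+05 rad/s.
Step 3 — f₀ = ω₀/(2π) = 8.617e+04 Hz.
Step 4 — Series Q: Q = ω₀L/R = 5.414e+05·0.00249/330 = 4.085.
Step 5 — 3dB bandwidth: Δω = ω₀/Q = 1.325e+05 rad/s; BW = Δω/(2π) = 2.109e+04 Hz.

(a) f₀ = 8.617e+04 Hz  (b) Q = 4.085  (c) BW = 2.109e+04 Hz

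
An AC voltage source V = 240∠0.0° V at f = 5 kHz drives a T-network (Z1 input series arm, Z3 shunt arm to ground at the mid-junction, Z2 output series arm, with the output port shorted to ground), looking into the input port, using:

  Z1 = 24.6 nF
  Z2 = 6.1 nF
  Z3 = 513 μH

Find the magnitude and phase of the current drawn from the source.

Step 1 — Angular frequency: ω = 2π·f = 2π·5000 = 3.142e+04 rad/s.
Step 2 — Component impedances:
  Z1: Z = 1/(jωC) = -j/(ω·C) = 0 - j1294 Ω
  Z2: Z = 1/(jωC) = -j/(ω·C) = 0 - j5218 Ω
  Z3: Z = jωL = j·3.142e+04·0.000513 = 0 + j16.12 Ω
Step 3 — With the output port shorted to ground, the output series arm Z2 runs from the junction to ground; the shunt arm Z3 also runs from the junction to ground. They appear in parallel: Z3 || Z2 = 0 + j16.17 Ω.
Step 4 — Series with input arm Z1: Z_in = Z1 + (Z3 || Z2) = 0 - j1278 Ω = 1278∠-90.0° Ω.
Step 5 — Source phasor: V = 240∠0.0° V = 240 V.
Step 6 — Ohm's law: I = V / Z_total = (240) / (0 - j1278) = 0 + j0.1878 A.
Step 7 — Convert to polar: |I| = 0.1878 A, ∠I = 90.0°.

I = 0.1878∠90.0° A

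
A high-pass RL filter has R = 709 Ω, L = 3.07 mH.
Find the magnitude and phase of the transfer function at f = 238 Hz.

Step 1 — Angular frequency: ω = 2π·238 = 1495 rad/s.
Step 2 — Transfer function: H(jω) = jωL/(R + jωL).
Step 3 — Numerator jωL = j·4.591; denominator R + jωL = 709 + j4.591.
Step 4 — H = 4.193e-05 + j0.006475.
Step 5 — Magnitude: |H| = 0.006475 (-43.8 dB); phase: φ = 89.6°.

|H| = 0.006475 (-43.8 dB), φ = 89.6°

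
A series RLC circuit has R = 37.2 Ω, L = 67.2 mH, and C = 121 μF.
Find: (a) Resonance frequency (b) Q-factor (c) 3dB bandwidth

Step 1 — Resonance: ω₀ = 1/√(LC) = 1/√(0.0672·0.000121) = 350.7 rad/s.
Step 2 — f₀ = ω₀/(2π) = 55.81 Hz.
Step 3 — Series Q: Q = ω₀L/R = 350.7·0.0672/37.2 = 0.6335.
Step 4 — Bandwidth: Δω = ω₀/Q = 553.6 rad/s; BW = Δω/(2π) = 88.1 Hz.

(a) f₀ = 55.81 Hz  (b) Q = 0.6335  (c) BW = 88.1 Hz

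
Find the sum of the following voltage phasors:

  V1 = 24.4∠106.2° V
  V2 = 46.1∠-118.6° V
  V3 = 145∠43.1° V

Step 1 — Convert each phasor to rectangular form:
  V1 = 24.4·(cos(106.2°) + j·sin(106.2°)) = -6.807 + j23.43 V
  V2 = 46.1·(cos(-118.6°) + j·sin(-118.6°)) = -22.07 - j40.48 V
  V3 = 145·(cos(43.1°) + j·sin(43.1°)) = 105.9 + j99.07 V
Step 2 — Sum components: V_total = 77 + j82.03 V.
Step 3 — Convert to polar: |V_total| = 112.5 V, ∠V_total = 46.8°.

V_total = 112.5∠46.8° V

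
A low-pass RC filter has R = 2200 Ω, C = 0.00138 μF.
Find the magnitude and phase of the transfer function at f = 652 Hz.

Step 1 — Angular frequency: ω = 2π·652 = 4097 rad/s.
Step 2 — Transfer function: H(jω) = 1/(1 + jωRC).
Step 3 — Denominator: 1 + jωRC = 1 + j·4097·2200·1.38e-09 = 1 + j0.01244.
Step 4 — H = 0.9998 - j0.01244.
Step 5 — Magnitude: |H| = 0.9999 (-0.0 dB); phase: φ = -0.7°.

|H| = 0.9999 (-0.0 dB), φ = -0.7°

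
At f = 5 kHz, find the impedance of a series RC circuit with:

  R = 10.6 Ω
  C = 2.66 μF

Step 1 — Angular frequency: ω = 2π·f = 2π·5000 = 3.142e+04 rad/s.
Step 2 — Component impedances:
  R: Z = R = 10.6 Ω
  C: Z = 1/(jωC) = -j/(ω·C) = 0 - j11.97 Ω
Step 3 — Series combination: Z_total = R + C = 10.6 - j11.97 Ω = 15.99∠-48.5° Ω.

Z = 10.6 - j11.97 Ω = 15.99∠-48.5° Ω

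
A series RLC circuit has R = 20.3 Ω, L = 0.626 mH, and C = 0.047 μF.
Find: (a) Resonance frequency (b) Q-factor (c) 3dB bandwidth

Step 1 — Resonance: ω₀ = 1/√(LC) = 1/√(0.000626·4.7e-08) = 1.844e+05 rad/s.
Step 2 — f₀ = ω₀/(2π) = 2.934e+04 Hz.
Step 3 — Series Q: Q = ω₀L/R = 1.844e+05·0.000626/20.3 = 5.685.
Step 4 — Bandwidth: Δω = ω₀/Q = 3.243e+04 rad/s; BW = Δω/(2π) = 5161 Hz.

(a) f₀ = 2.934e+04 Hz  (b) Q = 5.685  (c) BW = 5161 Hz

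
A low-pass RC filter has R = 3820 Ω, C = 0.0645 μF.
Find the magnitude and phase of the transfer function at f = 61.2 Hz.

Step 1 — Angular frequency: ω = 2π·61.2 = 384.5 rad/s.
Step 2 — Transfer function: H(jω) = 1/(1 + jωRC).
Step 3 — Denominator: 1 + jωRC = 1 + j·384.5·3820·6.45e-08 = 1 + j0.09474.
Step 4 — H = 0.9911 - j0.0939.
Step 5 — Magnitude: |H| = 0.9955 (-0.0 dB); phase: φ = -5.4°.

|H| = 0.9955 (-0.0 dB), φ = -5.4°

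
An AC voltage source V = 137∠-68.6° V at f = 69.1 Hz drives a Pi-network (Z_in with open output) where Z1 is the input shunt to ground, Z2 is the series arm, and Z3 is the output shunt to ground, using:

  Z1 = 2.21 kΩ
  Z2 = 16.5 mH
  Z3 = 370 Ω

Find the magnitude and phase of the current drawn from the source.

Step 1 — Angular frequency: ω = 2π·f = 2π·69.1 = 434.2 rad/s.
Step 2 — Component impedances:
  Z1: Z = R = 2210 Ω
  Z2: Z = jωL = j·434.2·0.0165 = 0 + j7.164 Ω
  Z3: Z = R = 370 Ω
Step 3 — With open output, the series arm Z2 and the output shunt Z3 appear in series to ground: Z2 + Z3 = 370 + j7.164 Ω.
Step 4 — Parallel with input shunt Z1: Z_in = Z1 || (Z2 + Z3) = 317 + j5.256 Ω = 317∠1.0° Ω.
Step 5 — Source phasor: V = 137∠-68.6° V = 49.99 - j127.6 V.
Step 6 — Ohm's law: I = V / Z_total = (49.99 - j127.6) / (317 + j5.256) = 0.151 - j0.4049 A.
Step 7 — Convert to polar: |I| = 0.4322 A, ∠I = -69.6°.

I = 0.4322∠-69.6° A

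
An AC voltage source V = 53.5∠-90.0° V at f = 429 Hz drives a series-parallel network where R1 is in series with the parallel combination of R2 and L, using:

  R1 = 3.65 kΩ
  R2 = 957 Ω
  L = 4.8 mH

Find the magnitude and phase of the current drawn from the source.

Step 1 — Angular frequency: ω = 2π·f = 2π·429 = 2695 rad/s.
Step 2 — Component impedances:
  R1: Z = R = 3650 Ω
  R2: Z = R = 957 Ω
  L: Z = jωL = j·2695·0.0048 = 0 + j12.94 Ω
Step 3 — Parallel branch: R2 || L = 1/(1/R2 + 1/L) = 0.1749 + j12.94 Ω.
Step 4 — Series with R1: Z_total = R1 + (R2 || L) = 3650 + j12.94 Ω = 3650∠0.2° Ω.
Step 5 — Source phasor: V = 53.5∠-90.0° V = 0 - j53.5 V.
Step 6 — Ohm's law: I = V / Z_total = (0 - j53.5) / (3650 + j12.94) = -5.194e-05 - j0.01466 A.
Step 7 — Convert to polar: |I| = 0.01466 A, ∠I = -90.2°.

I = 0.01466∠-90.2° A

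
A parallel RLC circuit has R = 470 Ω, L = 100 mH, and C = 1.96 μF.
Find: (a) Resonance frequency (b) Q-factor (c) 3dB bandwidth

Step 1 — Resonance: ω₀ = 1/√(LC) = 1/√(0.1·1.96e-06) = 2259 rad/s.
Step 2 — f₀ = ω₀/(2π) = 359.5 Hz.
Step 3 — Parallel Q: Q = R/(ω₀L) = 470/(2259·0.1) = 2.081.
Step 4 — Bandwidth: Δω = ω₀/Q = 1086 rad/s; BW = Δω/(2π) = 172.8 Hz.

(a) f₀ = 359.5 Hz  (b) Q = 2.081  (c) BW = 172.8 Hz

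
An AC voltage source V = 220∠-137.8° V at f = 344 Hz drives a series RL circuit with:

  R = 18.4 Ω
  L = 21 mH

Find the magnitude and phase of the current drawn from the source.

Step 1 — Angular frequency: ω = 2π·f = 2π·344 = 2161 rad/s.
Step 2 — Component impedances:
  R: Z = R = 18.4 Ω
  L: Z = jωL = j·2161·0.021 = 0 + j45.39 Ω
Step 3 — Series combination: Z_total = R + L = 18.4 + j45.39 Ω = 48.98∠67.9° Ω.
Step 4 — Source phasor: V = 220∠-137.8° V = -163 - j147.8 V.
Step 5 — Ohm's law: I = V / Z_total = (-163 - j147.8) / (18.4 + j45.39) = -4.046 + j1.95 A.
Step 6 — Convert to polar: |I| = 4.492 A, ∠I = 154.3°.

I = 4.492∠154.3° A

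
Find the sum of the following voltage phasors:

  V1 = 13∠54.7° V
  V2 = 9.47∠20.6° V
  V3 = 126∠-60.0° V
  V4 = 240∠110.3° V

Step 1 — Convert each phasor to rectangular form:
  V1 = 13·(cos(54.7°) + j·sin(54.7°)) = 7.512 + j10.61 V
  V2 = 9.47·(cos(20.6°) + j·sin(20.6°)) = 8.864 + j3.332 V
  V3 = 126·(cos(-60.0°) + j·sin(-60.0°)) = 63 - j109.1 V
  V4 = 240·(cos(110.3°) + j·sin(110.3°)) = -83.26 + j225.1 V
Step 2 — Sum components: V_total = -3.888 + j129.9 V.
Step 3 — Convert to polar: |V_total| = 130 V, ∠V_total = 91.7°.

V_total = 130∠91.7° V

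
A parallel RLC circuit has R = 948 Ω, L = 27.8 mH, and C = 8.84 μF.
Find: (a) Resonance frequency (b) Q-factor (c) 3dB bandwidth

Step 1 — Resonance: ω₀ = 1/√(LC) = 1/√(0.0278·8.84e-06) = 2017 rad/s.
Step 2 — f₀ = ω₀/(2π) = 321 Hz.
Step 3 — Parallel Q: Q = R/(ω₀L) = 948/(2017·0.0278) = 16.9.
Step 4 — Bandwidth: Δω = ω₀/Q = 119.3 rad/s; BW = Δω/(2π) = 18.99 Hz.

(a) f₀ = 321 Hz  (b) Q = 16.9  (c) BW = 18.99 Hz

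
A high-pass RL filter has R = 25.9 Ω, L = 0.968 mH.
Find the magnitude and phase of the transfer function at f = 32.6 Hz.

Step 1 — Angular frequency: ω = 2π·32.6 = 204.8 rad/s.
Step 2 — Transfer function: H(jω) = jωL/(R + jωL).
Step 3 — Numerator jωL = j·0.1983; denominator R + jωL = 25.9 + j0.1983.
Step 4 — H = 5.86e-05 + j0.007655.
Step 5 — Magnitude: |H| = 0.007655 (-42.3 dB); phase: φ = 89.6°.

|H| = 0.007655 (-42.3 dB), φ = 89.6°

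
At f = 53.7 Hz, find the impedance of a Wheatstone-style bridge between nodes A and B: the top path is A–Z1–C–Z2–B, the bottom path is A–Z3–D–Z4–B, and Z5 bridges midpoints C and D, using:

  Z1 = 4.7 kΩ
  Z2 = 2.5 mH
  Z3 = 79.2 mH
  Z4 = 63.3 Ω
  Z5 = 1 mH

Step 1 — Angular frequency: ω = 2π·f = 2π·53.7 = 337.4 rad/s.
Step 2 — Component impedances:
  Z1: Z = R = 4700 Ω
  Z2: Z = jωL = j·337.4·0.0025 = 0 + j0.8435 Ω
  Z3: Z = jωL = j·337.4·0.0792 = 0 + j26.72 Ω
  Z4: Z = R = 63.3 Ω
  Z5: Z = jωL = j·337.4·0.001 = 0 + j0.3374 Ω
Step 3 — Bridge requires nodal analysis (the Z5 bridge couples midpoints C and D, so the two paths cannot be reduced to a simple series/parallel combination). Setting node B to ground and injecting 1 A at node A, the 3-node admittance system at A, C, D solves to V_A = Z_AB = 0.1778 + j27.9 Ω = 27.9∠89.6° Ω.

Z = 0.1778 + j27.9 Ω = 27.9∠89.6° Ω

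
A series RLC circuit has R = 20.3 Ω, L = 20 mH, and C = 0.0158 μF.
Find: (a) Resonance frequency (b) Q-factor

Step 1 — Resonance condition Im(Z)=0 gives ω₀ = 1/√(LC).
Step 2 — ω₀ = 1/√(0.02·1.58e-08) = 5.625e+04 rad/s.
Step 3 — f₀ = ω₀/(2π) = 8953 Hz.
Step 4 — Series Q: Q = ω₀L/R = 5.625e+04·0.02/20.3 = 55.42.

(a) f₀ = 8953 Hz  (b) Q = 55.42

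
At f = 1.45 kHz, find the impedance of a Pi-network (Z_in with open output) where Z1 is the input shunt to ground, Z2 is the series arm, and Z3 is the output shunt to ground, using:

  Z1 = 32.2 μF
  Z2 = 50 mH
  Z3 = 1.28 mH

Step 1 — Angular frequency: ω = 2π·f = 2π·1450 = 9111 rad/s.
Step 2 — Component impedances:
  Z1: Z = 1/(jωC) = -j/(ω·C) = 0 - j3.409 Ω
  Z2: Z = jωL = j·9111·0.05 = 0 + j455.5 Ω
  Z3: Z = jωL = j·9111·0.00128 = 0 + j11.66 Ω
Step 3 — With open output, the series arm Z2 and the output shunt Z3 appear in series to ground: Z2 + Z3 = 0 + j467.2 Ω.
Step 4 — Parallel with input shunt Z1: Z_in = Z1 || (Z2 + Z3) = 0 - j3.434 Ω = 3.434∠-90.0° Ω.

Z = 0 - j3.434 Ω = 3.434∠-90.0° Ω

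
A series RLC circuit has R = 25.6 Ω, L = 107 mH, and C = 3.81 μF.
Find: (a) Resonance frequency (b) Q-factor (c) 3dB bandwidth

Step 1 — Resonance: ω₀ = 1/√(LC) = 1/√(0.107·3.81e-06) = 1566 rad/s.
Step 2 — f₀ = ω₀/(2π) = 249.3 Hz.
Step 3 — Series Q: Q = ω₀L/R = 1566·0.107/25.6 = 6.546.
Step 4 — Bandwidth: Δω = ω₀/Q = 239.3 rad/s; BW = Δω/(2π) = 38.08 Hz.

(a) f₀ = 249.3 Hz  (b) Q = 6.546  (c) BW = 38.08 Hz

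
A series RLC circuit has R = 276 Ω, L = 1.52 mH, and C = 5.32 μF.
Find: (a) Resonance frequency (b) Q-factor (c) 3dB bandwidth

Step 1 — Resonance: ω₀ = 1/√(LC) = 1/√(0.00152·5.32e-06) = 1.112e+04 rad/s.
Step 2 — f₀ = ω₀/(2π) = 1770 Hz.
Step 3 — Series Q: Q = ω₀L/R = 1.112e+04·0.00152/276 = 0.06124.
Step 4 — Bandwidth: Δω = ω₀/Q = 1.816e+05 rad/s; BW = Δω/(2π) = 2.89e+04 Hz.

(a) f₀ = 1770 Hz  (b) Q = 0.06124  (c) BW = 2.89e+04 Hz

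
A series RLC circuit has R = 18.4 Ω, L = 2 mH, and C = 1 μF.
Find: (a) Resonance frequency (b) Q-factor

Step 1 — Resonance condition Im(Z)=0 gives ω₀ = 1/√(LC).
Step 2 — ω₀ = 1/√(0.002·1e-06) = 2.236e+04 rad/s.
Step 3 — f₀ = ω₀/(2π) = 3559 Hz.
Step 4 — Series Q: Q = ω₀L/R = 2.236e+04·0.002/18.4 = 2.431.

(a) f₀ = 3559 Hz  (b) Q = 2.431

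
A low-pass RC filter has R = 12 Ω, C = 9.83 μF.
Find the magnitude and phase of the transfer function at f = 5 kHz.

Step 1 — Angular frequency: ω = 2π·5000 = 3.142e+04 rad/s.
Step 2 — Transfer function: H(jω) = 1/(1 + jωRC).
Step 3 — Denominator: 1 + jωRC = 1 + j·3.142e+04·12·9.83e-06 = 1 + j3.706.
Step 4 — H = 0.06787 - j0.2515.
Step 5 — Magnitude: |H| = 0.2605 (-11.7 dB); phase: φ = -74.9°.

|H| = 0.2605 (-11.7 dB), φ = -74.9°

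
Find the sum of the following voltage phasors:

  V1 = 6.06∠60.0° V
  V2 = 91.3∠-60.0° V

Step 1 — Convert each phasor to rectangular form:
  V1 = 6.06·(cos(60.0°) + j·sin(60.0°)) = 3.03 + j5.248 V
  V2 = 91.3·(cos(-60.0°) + j·sin(-60.0°)) = 45.65 - j79.07 V
Step 2 — Sum components: V_total = 48.68 - j73.82 V.
Step 3 — Convert to polar: |V_total| = 88.43 V, ∠V_total = -56.6°.

V_total = 88.43∠-56.6° V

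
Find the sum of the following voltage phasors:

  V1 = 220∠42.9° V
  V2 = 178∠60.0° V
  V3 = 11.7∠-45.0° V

Step 1 — Convert each phasor to rectangular form:
  V1 = 220·(cos(42.9°) + j·sin(42.9°)) = 161.2 + j149.8 V
  V2 = 178·(cos(60.0°) + j·sin(60.0°)) = 89 + j154.2 V
  V3 = 11.7·(cos(-45.0°) + j·sin(-45.0°)) = 8.273 - j8.273 V
Step 2 — Sum components: V_total = 258.4 + j295.6 V.
Step 3 — Convert to polar: |V_total| = 392.7 V, ∠V_total = 48.8°.

V_total = 392.7∠48.8° V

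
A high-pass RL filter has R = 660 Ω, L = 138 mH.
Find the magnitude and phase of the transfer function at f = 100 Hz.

Step 1 — Angular frequency: ω = 2π·100 = 628.3 rad/s.
Step 2 — Transfer function: H(jω) = jωL/(R + jωL).
Step 3 — Numerator jωL = j·86.71; denominator R + jωL = 660 + j86.71.
Step 4 — H = 0.01697 + j0.1291.
Step 5 — Magnitude: |H| = 0.1303 (-17.7 dB); phase: φ = 82.5°.

|H| = 0.1303 (-17.7 dB), φ = 82.5°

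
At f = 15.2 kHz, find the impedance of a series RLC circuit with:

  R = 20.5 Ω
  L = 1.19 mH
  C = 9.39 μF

Step 1 — Angular frequency: ω = 2π·f = 2π·1.52e+04 = 9.55e+04 rad/s.
Step 2 — Component impedances:
  R: Z = R = 20.5 Ω
  L: Z = jωL = j·9.55e+04·0.00119 = 0 + j113.7 Ω
  C: Z = 1/(jωC) = -j/(ω·C) = 0 - j1.115 Ω
Step 3 — Series combination: Z_total = R + L + C = 20.5 + j112.5 Ω = 114.4∠79.7° Ω.

Z = 20.5 + j112.5 Ω = 114.4∠79.7° Ω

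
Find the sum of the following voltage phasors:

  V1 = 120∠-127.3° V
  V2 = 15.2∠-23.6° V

Step 1 — Convert each phasor to rectangular form:
  V1 = 120·(cos(-127.3°) + j·sin(-127.3°)) = -72.72 - j95.46 V
  V2 = 15.2·(cos(-23.6°) + j·sin(-23.6°)) = 13.93 - j6.085 V
Step 2 — Sum components: V_total = -58.79 - j101.5 V.
Step 3 — Convert to polar: |V_total| = 117.3 V, ∠V_total = -120.1°.

V_total = 117.3∠-120.1° V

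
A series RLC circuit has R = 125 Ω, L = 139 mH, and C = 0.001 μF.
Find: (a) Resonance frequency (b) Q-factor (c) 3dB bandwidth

Step 1 — Resonance condition Im(Z)=0 gives ω₀ = 1/√(LC).
Step 2 — ω₀ = 1/√(0.139·1e-09) = 8.482e+04 rad/s.
Step 3 — f₀ = ω₀/(2π) = 1.35e+04 Hz.
Step 4 — Series Q: Q = ω₀L/R = 8.482e+04·0.139/125 = 94.32.
Step 5 — 3dB bandwidth: Δω = ω₀/Q = 899.3 rad/s; BW = Δω/(2π) = 143.1 Hz.

(a) f₀ = 1.35e+04 Hz  (b) Q = 94.32  (c) BW = 143.1 Hz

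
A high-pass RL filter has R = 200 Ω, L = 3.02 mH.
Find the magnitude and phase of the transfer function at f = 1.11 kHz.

Step 1 — Angular frequency: ω = 2π·1110 = 6974 rad/s.
Step 2 — Transfer function: H(jω) = jωL/(R + jωL).
Step 3 — Numerator jωL = j·21.06; denominator R + jωL = 200 + j21.06.
Step 4 — H = 0.01097 + j0.1042.
Step 5 — Magnitude: |H| = 0.1047 (-19.6 dB); phase: φ = 84.0°.

|H| = 0.1047 (-19.6 dB), φ = 84.0°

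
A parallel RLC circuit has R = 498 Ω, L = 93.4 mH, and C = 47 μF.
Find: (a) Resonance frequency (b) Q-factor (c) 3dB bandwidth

Step 1 — Resonance: ω₀ = 1/√(LC) = 1/√(0.0934·4.7e-05) = 477.3 rad/s.
Step 2 — f₀ = ω₀/(2π) = 75.96 Hz.
Step 3 — Parallel Q: Q = R/(ω₀L) = 498/(477.3·0.0934) = 11.17.
Step 4 — Bandwidth: Δω = ω₀/Q = 42.72 rad/s; BW = Δω/(2π) = 6.8 Hz.

(a) f₀ = 75.96 Hz  (b) Q = 11.17  (c) BW = 6.8 Hz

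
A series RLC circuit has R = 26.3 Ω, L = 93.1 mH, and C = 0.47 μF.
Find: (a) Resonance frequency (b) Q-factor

Step 1 — Resonance condition Im(Z)=0 gives ω₀ = 1/√(LC).
Step 2 — ω₀ = 1/√(0.0931·4.7e-07) = 4781 rad/s.
Step 3 — f₀ = ω₀/(2π) = 760.8 Hz.
Step 4 — Series Q: Q = ω₀L/R = 4781·0.0931/26.3 = 16.92.

(a) f₀ = 760.8 Hz  (b) Q = 16.92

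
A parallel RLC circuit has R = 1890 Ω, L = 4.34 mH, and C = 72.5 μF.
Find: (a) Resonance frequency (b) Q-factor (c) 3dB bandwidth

Step 1 — Resonance: ω₀ = 1/√(LC) = 1/√(0.00434·7.25e-05) = 1783 rad/s.
Step 2 — f₀ = ω₀/(2π) = 283.7 Hz.
Step 3 — Parallel Q: Q = R/(ω₀L) = 1890/(1783·0.00434) = 244.3.
Step 4 — Bandwidth: Δω = ω₀/Q = 7.298 rad/s; BW = Δω/(2π) = 1.162 Hz.

(a) f₀ = 283.7 Hz  (b) Q = 244.3  (c) BW = 1.162 Hz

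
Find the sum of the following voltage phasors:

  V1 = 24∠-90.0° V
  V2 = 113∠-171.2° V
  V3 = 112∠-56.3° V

Step 1 — Convert each phasor to rectangular form:
  V1 = 24·(cos(-90.0°) + j·sin(-90.0°)) = 0 - j24 V
  V2 = 113·(cos(-171.2°) + j·sin(-171.2°)) = -111.7 - j17.29 V
  V3 = 112·(cos(-56.3°) + j·sin(-56.3°)) = 62.14 - j93.18 V
Step 2 — Sum components: V_total = -49.53 - j134.5 V.
Step 3 — Convert to polar: |V_total| = 143.3 V, ∠V_total = -110.2°.

V_total = 143.3∠-110.2° V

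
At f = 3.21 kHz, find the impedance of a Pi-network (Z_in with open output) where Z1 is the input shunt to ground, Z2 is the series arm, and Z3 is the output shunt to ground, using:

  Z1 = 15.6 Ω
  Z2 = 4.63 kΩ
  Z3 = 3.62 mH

Step 1 — Angular frequency: ω = 2π·f = 2π·3210 = 2.017e+04 rad/s.
Step 2 — Component impedances:
  Z1: Z = R = 15.6 Ω
  Z2: Z = R = 4630 Ω
  Z3: Z = jωL = j·2.017e+04·0.00362 = 0 + j73.01 Ω
Step 3 — With open output, the series arm Z2 and the output shunt Z3 appear in series to ground: Z2 + Z3 = 4630 + j73.01 Ω.
Step 4 — Parallel with input shunt Z1: Z_in = Z1 || (Z2 + Z3) = 15.55 + j0.0008231 Ω = 15.55∠0.0° Ω.

Z = 15.55 + j0.0008231 Ω = 15.55∠0.0° Ω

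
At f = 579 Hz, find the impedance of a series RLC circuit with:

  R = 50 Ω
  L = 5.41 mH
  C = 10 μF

Step 1 — Angular frequency: ω = 2π·f = 2π·579 = 3638 rad/s.
Step 2 — Component impedances:
  R: Z = R = 50 Ω
  L: Z = jωL = j·3638·0.00541 = 0 + j19.68 Ω
  C: Z = 1/(jωC) = -j/(ω·C) = 0 - j27.49 Ω
Step 3 — Series combination: Z_total = R + L + C = 50 - j7.807 Ω = 50.61∠-8.9° Ω.

Z = 50 - j7.807 Ω = 50.61∠-8.9° Ω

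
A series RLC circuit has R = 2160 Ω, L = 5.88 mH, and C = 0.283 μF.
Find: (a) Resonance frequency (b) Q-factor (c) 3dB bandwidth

Step 1 — Resonance condition Im(Z)=0 gives ω₀ = 1/√(LC).
Step 2 — ω₀ = 1/√(0.00588·2.83e-07) = 2.451e+04 rad/s.
Step 3 — f₀ = ω₀/(2π) = 3902 Hz.
Step 4 — Series Q: Q = ω₀L/R = 2.451e+04·0.00588/2160 = 0.06673.
Step 5 — 3dB bandwidth: Δω = ω₀/Q = 3.673e+05 rad/s; BW = Δω/(2π) = 5.847e+04 Hz.

(a) f₀ = 3902 Hz  (b) Q = 0.06673  (c) BW = 5.847e+04 Hz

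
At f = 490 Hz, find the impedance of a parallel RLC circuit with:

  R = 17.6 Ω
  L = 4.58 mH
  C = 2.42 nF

Step 1 — Angular frequency: ω = 2π·f = 2π·490 = 3079 rad/s.
Step 2 — Component impedances:
  R: Z = R = 17.6 Ω
  L: Z = jωL = j·3079·0.00458 = 0 + j14.1 Ω
  C: Z = 1/(jωC) = -j/(ω·C) = 0 - j1.342e+05 Ω
Step 3 — Parallel combination: 1/Z_total = 1/R + 1/L + 1/C; Z_total = 6.881 + j8.588 Ω = 11.01∠51.3° Ω.

Z = 6.881 + j8.588 Ω = 11.01∠51.3° Ω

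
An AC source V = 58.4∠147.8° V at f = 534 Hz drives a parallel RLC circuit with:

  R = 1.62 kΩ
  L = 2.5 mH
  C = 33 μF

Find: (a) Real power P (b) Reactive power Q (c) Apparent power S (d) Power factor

Step 1 — Angular frequency: ω = 2π·f = 2π·534 = 3355 rad/s.
Step 2 — Component impedances:
  R: Z = R = 1620 Ω
  L: Z = jωL = j·3355·0.0025 = 0 + j8.388 Ω
  C: Z = 1/(jωC) = -j/(ω·C) = 0 - j9.032 Ω
Step 3 — Parallel combination: 1/Z_total = 1/R + 1/L + 1/C; Z_total = 8.509 + j117.1 Ω = 117.4∠85.8° Ω.
Step 4 — Source phasor: V = 58.4∠147.8° V = -49.42 + j31.12 V.
Step 5 — Current: I = V / Z = 0.2339 + j0.439 A = 0.4974∠62.0° A.
Step 6 — Complex power: S = V·I* = 2.105 + j28.97 VA.
Step 7 — Real power: P = Re(S) = 2.105 W.
Step 8 — Reactive power: Q = Im(S) = 28.97 VAR.
Step 9 — Apparent power: |S| = 29.05 VA.
Step 10 — Power factor: PF = P/|S| = 0.07247 (lagging).

(a) P = 2.105 W  (b) Q = 28.97 VAR  (c) S = 29.05 VA  (d) PF = 0.07247 (lagging)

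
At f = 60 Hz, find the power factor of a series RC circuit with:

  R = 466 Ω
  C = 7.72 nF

Step 1 — Angular frequency: ω = 2π·f = 2π·60 = 377 rad/s.
Step 2 — Component impedances:
  R: Z = R = 466 Ω
  C: Z = 1/(jωC) = -j/(ω·C) = 0 - j3.436e+05 Ω
Step 3 — Series combination: Z_total = R + C = 466 - j3.436e+05 Ω = 3.436e+05∠-89.9° Ω.
Step 4 — Power factor: PF = cos(φ) = Re(Z)/|Z| = 466/3.436e+05 = 0.001356.
Step 5 — Type: Im(Z) = -3.436e+05 ⇒ leading (phase φ = -89.9°).

PF = 0.001356 (leading, φ = -89.9°)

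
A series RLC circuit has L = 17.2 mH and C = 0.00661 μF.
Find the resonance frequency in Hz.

Step 1 — Resonance condition Im(Z)=0 gives ω₀ = 1/√(LC).
Step 2 — ω₀ = 1/√(0.0172·6.61e-09) = 9.379e+04 rad/s.
Step 3 — f₀ = ω₀/(2π) = 1.493e+04 Hz.

f₀ = 1.493e+04 Hz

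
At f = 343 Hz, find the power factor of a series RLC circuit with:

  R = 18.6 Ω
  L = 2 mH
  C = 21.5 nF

Step 1 — Angular frequency: ω = 2π·f = 2π·343 = 2155 rad/s.
Step 2 — Component impedances:
  R: Z = R = 18.6 Ω
  L: Z = jωL = j·2155·0.002 = 0 + j4.31 Ω
  C: Z = 1/(jωC) = -j/(ω·C) = 0 - j2.158e+04 Ω
Step 3 — Series combination: Z_total = R + L + C = 18.6 - j2.158e+04 Ω = 2.158e+04∠-90.0° Ω.
Step 4 — Power factor: PF = cos(φ) = Re(Z)/|Z| = 18.6/21577 = 0.000862.
Step 5 — Type: Im(Z) = -2.158e+04 ⇒ leading (phase φ = -90.0°).

PF = 0.000862 (leading, φ = -90.0°)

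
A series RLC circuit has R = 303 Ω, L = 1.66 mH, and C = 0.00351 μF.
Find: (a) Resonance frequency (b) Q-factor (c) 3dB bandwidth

Step 1 — Resonance: ω₀ = 1/√(LC) = 1/√(0.00166·3.51e-09) = 4.143e+05 rad/s.
Step 2 — f₀ = ω₀/(2π) = 6.593e+04 Hz.
Step 3 — Series Q: Q = ω₀L/R = 4.143e+05·0.00166/303 = 2.27.
Step 4 — Bandwidth: Δω = ω₀/Q = 1.825e+05 rad/s; BW = Δω/(2π) = 2.905e+04 Hz.

(a) f₀ = 6.593e+04 Hz  (b) Q = 2.27  (c) BW = 2.905e+04 Hz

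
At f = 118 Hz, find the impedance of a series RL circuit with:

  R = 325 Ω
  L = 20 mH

Step 1 — Angular frequency: ω = 2π·f = 2π·118 = 741.4 rad/s.
Step 2 — Component impedances:
  R: Z = R = 325 Ω
  L: Z = jωL = j·741.4·0.02 = 0 + j14.83 Ω
Step 3 — Series combination: Z_total = R + L = 325 + j14.83 Ω = 325.3∠2.6° Ω.

Z = 325 + j14.83 Ω = 325.3∠2.6° Ω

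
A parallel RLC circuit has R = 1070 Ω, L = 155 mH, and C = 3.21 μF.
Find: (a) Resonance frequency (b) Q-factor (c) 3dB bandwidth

Step 1 — Resonance: ω₀ = 1/√(LC) = 1/√(0.155·3.21e-06) = 1418 rad/s.
Step 2 — f₀ = ω₀/(2π) = 225.6 Hz.
Step 3 — Parallel Q: Q = R/(ω₀L) = 1070/(1418·0.155) = 4.869.
Step 4 — Bandwidth: Δω = ω₀/Q = 291.1 rad/s; BW = Δω/(2π) = 46.34 Hz.

(a) f₀ = 225.6 Hz  (b) Q = 4.869  (c) BW = 46.34 Hz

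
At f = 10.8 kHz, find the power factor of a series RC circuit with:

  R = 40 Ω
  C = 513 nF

Step 1 — Angular frequency: ω = 2π·f = 2π·1.08e+04 = 6.786e+04 rad/s.
Step 2 — Component impedances:
  R: Z = R = 40 Ω
  C: Z = 1/(jωC) = -j/(ω·C) = 0 - j28.73 Ω
Step 3 — Series combination: Z_total = R + C = 40 - j28.73 Ω = 49.25∠-35.7° Ω.
Step 4 — Power factor: PF = cos(φ) = Re(Z)/|Z| = 40/49.25 = 0.8122.
Step 5 — Type: Im(Z) = -28.73 ⇒ leading (phase φ = -35.7°).

PF = 0.8122 (leading, φ = -35.7°)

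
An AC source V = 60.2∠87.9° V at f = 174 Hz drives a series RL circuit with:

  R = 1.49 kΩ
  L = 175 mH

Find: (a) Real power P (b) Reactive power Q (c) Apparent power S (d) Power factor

Step 1 — Angular frequency: ω = 2π·f = 2π·174 = 1093 rad/s.
Step 2 — Component impedances:
  R: Z = R = 1490 Ω
  L: Z = jωL = j·1093·0.175 = 0 + j191.3 Ω
Step 3 — Series combination: Z_total = R + L = 1490 + j191.3 Ω = 1502∠7.3° Ω.
Step 4 — Source phasor: V = 60.2∠87.9° V = 2.206 + j60.16 V.
Step 5 — Current: I = V / Z = 0.006557 + j0.03953 A = 0.04007∠80.6° A.
Step 6 — Complex power: S = V·I* = 2.393 + j0.3072 VA.
Step 7 — Real power: P = Re(S) = 2.393 W.
Step 8 — Reactive power: Q = Im(S) = 0.3072 VAR.
Step 9 — Apparent power: |S| = 2.412 VA.
Step 10 — Power factor: PF = P/|S| = 0.9919 (lagging).

(a) P = 2.393 W  (b) Q = 0.3072 VAR  (c) S = 2.412 VA  (d) PF = 0.9919 (lagging)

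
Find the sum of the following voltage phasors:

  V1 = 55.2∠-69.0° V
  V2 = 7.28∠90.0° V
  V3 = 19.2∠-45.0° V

Step 1 — Convert each phasor to rectangular form:
  V1 = 55.2·(cos(-69.0°) + j·sin(-69.0°)) = 19.78 - j51.53 V
  V2 = 7.28·(cos(90.0°) + j·sin(90.0°)) = 0 + j7.28 V
  V3 = 19.2·(cos(-45.0°) + j·sin(-45.0°)) = 13.58 - j13.58 V
Step 2 — Sum components: V_total = 33.36 - j57.83 V.
Step 3 — Convert to polar: |V_total| = 66.76 V, ∠V_total = -60.0°.

V_total = 66.76∠-60.0° V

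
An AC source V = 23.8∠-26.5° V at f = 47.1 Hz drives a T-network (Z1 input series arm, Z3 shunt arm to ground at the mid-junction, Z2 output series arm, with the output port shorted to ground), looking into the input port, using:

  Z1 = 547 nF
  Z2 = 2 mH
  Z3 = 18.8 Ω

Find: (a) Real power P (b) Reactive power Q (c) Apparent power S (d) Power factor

Step 1 — Angular frequency: ω = 2π·f = 2π·47.1 = 295.9 rad/s.
Step 2 — Component impedances:
  Z1: Z = 1/(jωC) = -j/(ω·C) = 0 - j6177 Ω
  Z2: Z = jωL = j·295.9·0.002 = 0 + j0.5919 Ω
  Z3: Z = R = 18.8 Ω
Step 3 — With the output port shorted to ground, the output series arm Z2 runs from the junction to ground; the shunt arm Z3 also runs from the junction to ground. They appear in parallel: Z3 || Z2 = 0.01862 + j0.5913 Ω.
Step 4 — Series with input arm Z1: Z_in = Z1 + (Z3 || Z2) = 0.01862 - j6177 Ω = 6177∠-90.0° Ω.
Step 5 — Source phasor: V = 23.8∠-26.5° V = 21.3 - j10.62 V.
Step 6 — Current: I = V / Z = 0.001719 + j0.003448 A = 0.003853∠63.5° A.
Step 7 — Complex power: S = V·I* = 2.764e-07 - j0.0917 VA.
Step 8 — Real power: P = Re(S) = 2.764e-07 W.
Step 9 — Reactive power: Q = Im(S) = -0.0917 VAR.
Step 10 — Apparent power: |S| = 0.0917 VA.
Step 11 — Power factor: PF = P/|S| = 3.014e-06 (leading).

(a) P = 2.764e-07 W  (b) Q = -0.0917 VAR  (c) S = 0.0917 VA  (d) PF = 3.014e-06 (leading)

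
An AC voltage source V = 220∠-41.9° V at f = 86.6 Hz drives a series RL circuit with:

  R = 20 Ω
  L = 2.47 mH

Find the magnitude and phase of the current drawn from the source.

Step 1 — Angular frequency: ω = 2π·f = 2π·86.6 = 544.1 rad/s.
Step 2 — Component impedances:
  R: Z = R = 20 Ω
  L: Z = jωL = j·544.1·0.00247 = 0 + j1.344 Ω
Step 3 — Series combination: Z_total = R + L = 20 + j1.344 Ω = 20.05∠3.8° Ω.
Step 4 — Source phasor: V = 220∠-41.9° V = 163.7 - j146.9 V.
Step 5 — Ohm's law: I = V / Z_total = (163.7 - j146.9) / (20 + j1.344) = 7.659 - j7.861 A.
Step 6 — Convert to polar: |I| = 10.98 A, ∠I = -45.7°.

I = 10.98∠-45.7° A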